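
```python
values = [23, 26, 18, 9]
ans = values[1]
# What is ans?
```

Answer: 26

Derivation:
Trace (tracking ans):
values = [23, 26, 18, 9]  # -> values = [23, 26, 18, 9]
ans = values[1]  # -> ans = 26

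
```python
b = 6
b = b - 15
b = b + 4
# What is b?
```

Answer: -5

Derivation:
Trace (tracking b):
b = 6  # -> b = 6
b = b - 15  # -> b = -9
b = b + 4  # -> b = -5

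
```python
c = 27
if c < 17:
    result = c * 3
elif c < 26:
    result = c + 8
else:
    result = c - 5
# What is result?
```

Trace (tracking result):
c = 27  # -> c = 27
if c < 17:  # condition is False
elif c < 26:  # condition is False
else:
    result = c - 5  # -> result = 22

Answer: 22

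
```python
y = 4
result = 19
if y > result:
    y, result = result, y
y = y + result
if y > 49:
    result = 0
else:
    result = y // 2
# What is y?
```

Trace (tracking y):
y = 4  # -> y = 4
result = 19  # -> result = 19
if y > result:  # condition is False
y = y + result  # -> y = 23
if y > 49:  # condition is False
else:
    result = y // 2  # -> result = 11

Answer: 23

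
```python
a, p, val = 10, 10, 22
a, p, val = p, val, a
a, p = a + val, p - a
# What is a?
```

Answer: 20

Derivation:
Trace (tracking a):
a, p, val = (10, 10, 22)  # -> a = 10, p = 10, val = 22
a, p, val = (p, val, a)  # -> a = 10, p = 22, val = 10
a, p = (a + val, p - a)  # -> a = 20, p = 12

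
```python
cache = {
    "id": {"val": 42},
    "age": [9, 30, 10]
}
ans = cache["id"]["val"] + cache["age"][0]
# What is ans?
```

Answer: 51

Derivation:
Trace (tracking ans):
cache = {'id': {'val': 42}, 'age': [9, 30, 10]}  # -> cache = {'id': {'val': 42}, 'age': [9, 30, 10]}
ans = cache['id']['val'] + cache['age'][0]  # -> ans = 51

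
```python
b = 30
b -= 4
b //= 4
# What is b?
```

Trace (tracking b):
b = 30  # -> b = 30
b -= 4  # -> b = 26
b //= 4  # -> b = 6

Answer: 6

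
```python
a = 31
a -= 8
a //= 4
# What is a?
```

Answer: 5

Derivation:
Trace (tracking a):
a = 31  # -> a = 31
a -= 8  # -> a = 23
a //= 4  # -> a = 5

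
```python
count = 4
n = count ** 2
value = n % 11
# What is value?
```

Trace (tracking value):
count = 4  # -> count = 4
n = count ** 2  # -> n = 16
value = n % 11  # -> value = 5

Answer: 5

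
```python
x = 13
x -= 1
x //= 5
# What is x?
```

Answer: 2

Derivation:
Trace (tracking x):
x = 13  # -> x = 13
x -= 1  # -> x = 12
x //= 5  # -> x = 2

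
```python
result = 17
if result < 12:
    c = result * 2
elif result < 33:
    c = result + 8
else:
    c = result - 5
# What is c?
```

Answer: 25

Derivation:
Trace (tracking c):
result = 17  # -> result = 17
if result < 12:  # condition is False
elif result < 33:  # condition is True
    c = result + 8  # -> c = 25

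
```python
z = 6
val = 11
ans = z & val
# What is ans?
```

Answer: 2

Derivation:
Trace (tracking ans):
z = 6  # -> z = 6
val = 11  # -> val = 11
ans = z & val  # -> ans = 2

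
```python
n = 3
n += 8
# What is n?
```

Trace (tracking n):
n = 3  # -> n = 3
n += 8  # -> n = 11

Answer: 11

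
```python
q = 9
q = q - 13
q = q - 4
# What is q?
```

Answer: -8

Derivation:
Trace (tracking q):
q = 9  # -> q = 9
q = q - 13  # -> q = -4
q = q - 4  # -> q = -8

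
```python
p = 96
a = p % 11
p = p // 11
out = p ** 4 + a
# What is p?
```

Trace (tracking p):
p = 96  # -> p = 96
a = p % 11  # -> a = 8
p = p // 11  # -> p = 8
out = p ** 4 + a  # -> out = 4104

Answer: 8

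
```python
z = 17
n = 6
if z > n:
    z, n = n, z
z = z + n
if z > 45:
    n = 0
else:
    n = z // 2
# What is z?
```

Answer: 23

Derivation:
Trace (tracking z):
z = 17  # -> z = 17
n = 6  # -> n = 6
if z > n:  # condition is True
    z, n = (n, z)  # -> z = 6, n = 17
z = z + n  # -> z = 23
if z > 45:  # condition is False
else:
    n = z // 2  # -> n = 11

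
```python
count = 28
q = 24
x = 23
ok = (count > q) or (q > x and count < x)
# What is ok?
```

Answer: True

Derivation:
Trace (tracking ok):
count = 28  # -> count = 28
q = 24  # -> q = 24
x = 23  # -> x = 23
ok = count > q or (q > x and count < x)  # -> ok = True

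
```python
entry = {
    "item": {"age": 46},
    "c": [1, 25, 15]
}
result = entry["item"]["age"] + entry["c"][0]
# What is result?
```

Answer: 47

Derivation:
Trace (tracking result):
entry = {'item': {'age': 46}, 'c': [1, 25, 15]}  # -> entry = {'item': {'age': 46}, 'c': [1, 25, 15]}
result = entry['item']['age'] + entry['c'][0]  # -> result = 47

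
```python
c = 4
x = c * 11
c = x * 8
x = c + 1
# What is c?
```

Trace (tracking c):
c = 4  # -> c = 4
x = c * 11  # -> x = 44
c = x * 8  # -> c = 352
x = c + 1  # -> x = 353

Answer: 352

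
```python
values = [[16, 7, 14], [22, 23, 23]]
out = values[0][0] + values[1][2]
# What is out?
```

Trace (tracking out):
values = [[16, 7, 14], [22, 23, 23]]  # -> values = [[16, 7, 14], [22, 23, 23]]
out = values[0][0] + values[1][2]  # -> out = 39

Answer: 39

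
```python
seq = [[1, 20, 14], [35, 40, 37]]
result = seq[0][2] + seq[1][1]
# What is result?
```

Trace (tracking result):
seq = [[1, 20, 14], [35, 40, 37]]  # -> seq = [[1, 20, 14], [35, 40, 37]]
result = seq[0][2] + seq[1][1]  # -> result = 54

Answer: 54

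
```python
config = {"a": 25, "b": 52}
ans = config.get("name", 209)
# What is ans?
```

Answer: 209

Derivation:
Trace (tracking ans):
config = {'a': 25, 'b': 52}  # -> config = {'a': 25, 'b': 52}
ans = config.get('name', 209)  # -> ans = 209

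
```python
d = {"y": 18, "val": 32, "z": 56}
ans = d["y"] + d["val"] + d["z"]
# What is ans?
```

Answer: 106

Derivation:
Trace (tracking ans):
d = {'y': 18, 'val': 32, 'z': 56}  # -> d = {'y': 18, 'val': 32, 'z': 56}
ans = d['y'] + d['val'] + d['z']  # -> ans = 106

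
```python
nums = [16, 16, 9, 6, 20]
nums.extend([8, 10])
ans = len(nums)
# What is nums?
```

Answer: [16, 16, 9, 6, 20, 8, 10]

Derivation:
Trace (tracking nums):
nums = [16, 16, 9, 6, 20]  # -> nums = [16, 16, 9, 6, 20]
nums.extend([8, 10])  # -> nums = [16, 16, 9, 6, 20, 8, 10]
ans = len(nums)  # -> ans = 7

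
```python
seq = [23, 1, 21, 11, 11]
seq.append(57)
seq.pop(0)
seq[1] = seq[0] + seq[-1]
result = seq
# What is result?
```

Trace (tracking result):
seq = [23, 1, 21, 11, 11]  # -> seq = [23, 1, 21, 11, 11]
seq.append(57)  # -> seq = [23, 1, 21, 11, 11, 57]
seq.pop(0)  # -> seq = [1, 21, 11, 11, 57]
seq[1] = seq[0] + seq[-1]  # -> seq = [1, 58, 11, 11, 57]
result = seq  # -> result = [1, 58, 11, 11, 57]

Answer: [1, 58, 11, 11, 57]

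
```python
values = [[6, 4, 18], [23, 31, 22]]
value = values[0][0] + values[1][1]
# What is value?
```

Answer: 37

Derivation:
Trace (tracking value):
values = [[6, 4, 18], [23, 31, 22]]  # -> values = [[6, 4, 18], [23, 31, 22]]
value = values[0][0] + values[1][1]  # -> value = 37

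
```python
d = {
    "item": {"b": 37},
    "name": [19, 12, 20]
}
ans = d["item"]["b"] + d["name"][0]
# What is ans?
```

Answer: 56

Derivation:
Trace (tracking ans):
d = {'item': {'b': 37}, 'name': [19, 12, 20]}  # -> d = {'item': {'b': 37}, 'name': [19, 12, 20]}
ans = d['item']['b'] + d['name'][0]  # -> ans = 56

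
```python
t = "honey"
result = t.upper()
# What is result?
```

Trace (tracking result):
t = 'honey'  # -> t = 'honey'
result = t.upper()  # -> result = 'HONEY'

Answer: 'HONEY'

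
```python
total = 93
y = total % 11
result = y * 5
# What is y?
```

Trace (tracking y):
total = 93  # -> total = 93
y = total % 11  # -> y = 5
result = y * 5  # -> result = 25

Answer: 5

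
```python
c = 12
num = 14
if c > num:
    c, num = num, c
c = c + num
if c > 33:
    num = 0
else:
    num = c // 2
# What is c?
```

Answer: 26

Derivation:
Trace (tracking c):
c = 12  # -> c = 12
num = 14  # -> num = 14
if c > num:  # condition is False
c = c + num  # -> c = 26
if c > 33:  # condition is False
else:
    num = c // 2  # -> num = 13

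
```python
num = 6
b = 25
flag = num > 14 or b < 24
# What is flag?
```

Answer: False

Derivation:
Trace (tracking flag):
num = 6  # -> num = 6
b = 25  # -> b = 25
flag = num > 14 or b < 24  # -> flag = False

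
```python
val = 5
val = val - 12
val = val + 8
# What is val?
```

Answer: 1

Derivation:
Trace (tracking val):
val = 5  # -> val = 5
val = val - 12  # -> val = -7
val = val + 8  # -> val = 1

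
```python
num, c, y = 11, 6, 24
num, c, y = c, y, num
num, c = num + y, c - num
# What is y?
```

Trace (tracking y):
num, c, y = (11, 6, 24)  # -> num = 11, c = 6, y = 24
num, c, y = (c, y, num)  # -> num = 6, c = 24, y = 11
num, c = (num + y, c - num)  # -> num = 17, c = 18

Answer: 11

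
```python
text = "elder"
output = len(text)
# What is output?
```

Answer: 5

Derivation:
Trace (tracking output):
text = 'elder'  # -> text = 'elder'
output = len(text)  # -> output = 5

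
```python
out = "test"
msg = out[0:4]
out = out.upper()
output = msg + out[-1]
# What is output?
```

Answer: 'testT'

Derivation:
Trace (tracking output):
out = 'test'  # -> out = 'test'
msg = out[0:4]  # -> msg = 'test'
out = out.upper()  # -> out = 'TEST'
output = msg + out[-1]  # -> output = 'testT'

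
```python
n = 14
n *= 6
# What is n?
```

Trace (tracking n):
n = 14  # -> n = 14
n *= 6  # -> n = 84

Answer: 84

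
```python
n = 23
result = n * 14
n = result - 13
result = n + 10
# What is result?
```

Answer: 319

Derivation:
Trace (tracking result):
n = 23  # -> n = 23
result = n * 14  # -> result = 322
n = result - 13  # -> n = 309
result = n + 10  # -> result = 319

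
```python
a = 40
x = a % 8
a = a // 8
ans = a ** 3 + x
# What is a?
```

Answer: 5

Derivation:
Trace (tracking a):
a = 40  # -> a = 40
x = a % 8  # -> x = 0
a = a // 8  # -> a = 5
ans = a ** 3 + x  # -> ans = 125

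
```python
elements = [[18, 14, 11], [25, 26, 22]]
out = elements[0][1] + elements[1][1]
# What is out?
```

Answer: 40

Derivation:
Trace (tracking out):
elements = [[18, 14, 11], [25, 26, 22]]  # -> elements = [[18, 14, 11], [25, 26, 22]]
out = elements[0][1] + elements[1][1]  # -> out = 40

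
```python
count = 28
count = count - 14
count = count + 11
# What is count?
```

Trace (tracking count):
count = 28  # -> count = 28
count = count - 14  # -> count = 14
count = count + 11  # -> count = 25

Answer: 25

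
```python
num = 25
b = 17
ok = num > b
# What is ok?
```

Answer: True

Derivation:
Trace (tracking ok):
num = 25  # -> num = 25
b = 17  # -> b = 17
ok = num > b  # -> ok = True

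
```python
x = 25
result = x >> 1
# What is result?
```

Answer: 12

Derivation:
Trace (tracking result):
x = 25  # -> x = 25
result = x >> 1  # -> result = 12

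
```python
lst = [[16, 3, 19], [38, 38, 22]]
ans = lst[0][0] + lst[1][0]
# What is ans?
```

Answer: 54

Derivation:
Trace (tracking ans):
lst = [[16, 3, 19], [38, 38, 22]]  # -> lst = [[16, 3, 19], [38, 38, 22]]
ans = lst[0][0] + lst[1][0]  # -> ans = 54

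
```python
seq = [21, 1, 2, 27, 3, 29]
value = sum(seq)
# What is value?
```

Trace (tracking value):
seq = [21, 1, 2, 27, 3, 29]  # -> seq = [21, 1, 2, 27, 3, 29]
value = sum(seq)  # -> value = 83

Answer: 83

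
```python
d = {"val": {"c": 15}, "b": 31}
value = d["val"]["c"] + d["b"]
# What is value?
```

Trace (tracking value):
d = {'val': {'c': 15}, 'b': 31}  # -> d = {'val': {'c': 15}, 'b': 31}
value = d['val']['c'] + d['b']  # -> value = 46

Answer: 46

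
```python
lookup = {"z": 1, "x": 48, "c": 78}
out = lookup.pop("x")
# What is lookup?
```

Trace (tracking lookup):
lookup = {'z': 1, 'x': 48, 'c': 78}  # -> lookup = {'z': 1, 'x': 48, 'c': 78}
out = lookup.pop('x')  # -> out = 48

Answer: {'z': 1, 'c': 78}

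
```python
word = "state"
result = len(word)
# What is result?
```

Answer: 5

Derivation:
Trace (tracking result):
word = 'state'  # -> word = 'state'
result = len(word)  # -> result = 5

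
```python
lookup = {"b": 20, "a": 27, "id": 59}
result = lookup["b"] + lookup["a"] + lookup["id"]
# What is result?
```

Answer: 106

Derivation:
Trace (tracking result):
lookup = {'b': 20, 'a': 27, 'id': 59}  # -> lookup = {'b': 20, 'a': 27, 'id': 59}
result = lookup['b'] + lookup['a'] + lookup['id']  # -> result = 106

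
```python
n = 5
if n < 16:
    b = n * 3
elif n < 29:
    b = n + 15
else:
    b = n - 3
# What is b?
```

Answer: 15

Derivation:
Trace (tracking b):
n = 5  # -> n = 5
if n < 16:  # condition is True
    b = n * 3  # -> b = 15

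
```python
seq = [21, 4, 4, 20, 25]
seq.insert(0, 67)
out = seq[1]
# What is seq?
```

Trace (tracking seq):
seq = [21, 4, 4, 20, 25]  # -> seq = [21, 4, 4, 20, 25]
seq.insert(0, 67)  # -> seq = [67, 21, 4, 4, 20, 25]
out = seq[1]  # -> out = 21

Answer: [67, 21, 4, 4, 20, 25]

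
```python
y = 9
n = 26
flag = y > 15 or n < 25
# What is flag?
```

Answer: False

Derivation:
Trace (tracking flag):
y = 9  # -> y = 9
n = 26  # -> n = 26
flag = y > 15 or n < 25  # -> flag = False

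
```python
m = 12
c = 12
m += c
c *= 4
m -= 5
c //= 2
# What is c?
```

Trace (tracking c):
m = 12  # -> m = 12
c = 12  # -> c = 12
m += c  # -> m = 24
c *= 4  # -> c = 48
m -= 5  # -> m = 19
c //= 2  # -> c = 24

Answer: 24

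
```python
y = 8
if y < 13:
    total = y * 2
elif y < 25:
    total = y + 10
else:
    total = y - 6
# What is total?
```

Answer: 16

Derivation:
Trace (tracking total):
y = 8  # -> y = 8
if y < 13:  # condition is True
    total = y * 2  # -> total = 16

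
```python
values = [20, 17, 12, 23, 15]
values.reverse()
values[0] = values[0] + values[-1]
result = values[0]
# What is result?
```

Answer: 35

Derivation:
Trace (tracking result):
values = [20, 17, 12, 23, 15]  # -> values = [20, 17, 12, 23, 15]
values.reverse()  # -> values = [15, 23, 12, 17, 20]
values[0] = values[0] + values[-1]  # -> values = [35, 23, 12, 17, 20]
result = values[0]  # -> result = 35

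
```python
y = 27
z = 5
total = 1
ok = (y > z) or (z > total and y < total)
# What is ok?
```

Trace (tracking ok):
y = 27  # -> y = 27
z = 5  # -> z = 5
total = 1  # -> total = 1
ok = y > z or (z > total and y < total)  # -> ok = True

Answer: True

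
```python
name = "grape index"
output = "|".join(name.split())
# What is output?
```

Answer: 'grape|index'

Derivation:
Trace (tracking output):
name = 'grape index'  # -> name = 'grape index'
output = '|'.join(name.split())  # -> output = 'grape|index'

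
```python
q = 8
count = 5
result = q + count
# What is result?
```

Trace (tracking result):
q = 8  # -> q = 8
count = 5  # -> count = 5
result = q + count  # -> result = 13

Answer: 13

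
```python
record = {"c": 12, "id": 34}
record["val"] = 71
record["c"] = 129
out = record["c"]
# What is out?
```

Answer: 129

Derivation:
Trace (tracking out):
record = {'c': 12, 'id': 34}  # -> record = {'c': 12, 'id': 34}
record['val'] = 71  # -> record = {'c': 12, 'id': 34, 'val': 71}
record['c'] = 129  # -> record = {'c': 129, 'id': 34, 'val': 71}
out = record['c']  # -> out = 129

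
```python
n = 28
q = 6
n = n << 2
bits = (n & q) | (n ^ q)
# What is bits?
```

Answer: 118

Derivation:
Trace (tracking bits):
n = 28  # -> n = 28
q = 6  # -> q = 6
n = n << 2  # -> n = 112
bits = n & q | n ^ q  # -> bits = 118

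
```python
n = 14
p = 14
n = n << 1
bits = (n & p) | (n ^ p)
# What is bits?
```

Answer: 30

Derivation:
Trace (tracking bits):
n = 14  # -> n = 14
p = 14  # -> p = 14
n = n << 1  # -> n = 28
bits = n & p | n ^ p  # -> bits = 30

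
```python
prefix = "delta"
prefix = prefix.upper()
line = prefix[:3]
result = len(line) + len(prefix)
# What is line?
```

Answer: 'DEL'

Derivation:
Trace (tracking line):
prefix = 'delta'  # -> prefix = 'delta'
prefix = prefix.upper()  # -> prefix = 'DELTA'
line = prefix[:3]  # -> line = 'DEL'
result = len(line) + len(prefix)  # -> result = 8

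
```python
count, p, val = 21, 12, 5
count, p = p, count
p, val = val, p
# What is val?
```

Trace (tracking val):
count, p, val = (21, 12, 5)  # -> count = 21, p = 12, val = 5
count, p = (p, count)  # -> count = 12, p = 21
p, val = (val, p)  # -> p = 5, val = 21

Answer: 21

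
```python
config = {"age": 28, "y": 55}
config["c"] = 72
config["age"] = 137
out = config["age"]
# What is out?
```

Answer: 137

Derivation:
Trace (tracking out):
config = {'age': 28, 'y': 55}  # -> config = {'age': 28, 'y': 55}
config['c'] = 72  # -> config = {'age': 28, 'y': 55, 'c': 72}
config['age'] = 137  # -> config = {'age': 137, 'y': 55, 'c': 72}
out = config['age']  # -> out = 137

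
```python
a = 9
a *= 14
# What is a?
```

Trace (tracking a):
a = 9  # -> a = 9
a *= 14  # -> a = 126

Answer: 126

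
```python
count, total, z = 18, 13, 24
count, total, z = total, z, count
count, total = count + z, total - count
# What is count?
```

Trace (tracking count):
count, total, z = (18, 13, 24)  # -> count = 18, total = 13, z = 24
count, total, z = (total, z, count)  # -> count = 13, total = 24, z = 18
count, total = (count + z, total - count)  # -> count = 31, total = 11

Answer: 31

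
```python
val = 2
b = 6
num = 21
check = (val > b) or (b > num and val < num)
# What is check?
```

Answer: False

Derivation:
Trace (tracking check):
val = 2  # -> val = 2
b = 6  # -> b = 6
num = 21  # -> num = 21
check = val > b or (b > num and val < num)  # -> check = False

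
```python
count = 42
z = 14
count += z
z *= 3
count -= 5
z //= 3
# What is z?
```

Trace (tracking z):
count = 42  # -> count = 42
z = 14  # -> z = 14
count += z  # -> count = 56
z *= 3  # -> z = 42
count -= 5  # -> count = 51
z //= 3  # -> z = 14

Answer: 14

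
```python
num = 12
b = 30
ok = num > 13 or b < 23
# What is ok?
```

Answer: False

Derivation:
Trace (tracking ok):
num = 12  # -> num = 12
b = 30  # -> b = 30
ok = num > 13 or b < 23  # -> ok = False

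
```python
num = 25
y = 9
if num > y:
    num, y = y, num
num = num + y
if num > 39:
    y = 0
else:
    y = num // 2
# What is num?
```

Answer: 34

Derivation:
Trace (tracking num):
num = 25  # -> num = 25
y = 9  # -> y = 9
if num > y:  # condition is True
    num, y = (y, num)  # -> num = 9, y = 25
num = num + y  # -> num = 34
if num > 39:  # condition is False
else:
    y = num // 2  # -> y = 17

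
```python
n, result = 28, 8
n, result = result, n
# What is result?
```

Trace (tracking result):
n, result = (28, 8)  # -> n = 28, result = 8
n, result = (result, n)  # -> n = 8, result = 28

Answer: 28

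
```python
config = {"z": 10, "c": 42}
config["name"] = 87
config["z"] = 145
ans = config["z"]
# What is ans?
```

Trace (tracking ans):
config = {'z': 10, 'c': 42}  # -> config = {'z': 10, 'c': 42}
config['name'] = 87  # -> config = {'z': 10, 'c': 42, 'name': 87}
config['z'] = 145  # -> config = {'z': 145, 'c': 42, 'name': 87}
ans = config['z']  # -> ans = 145

Answer: 145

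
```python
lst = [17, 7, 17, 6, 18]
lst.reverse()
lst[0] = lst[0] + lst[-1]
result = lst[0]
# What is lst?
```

Trace (tracking lst):
lst = [17, 7, 17, 6, 18]  # -> lst = [17, 7, 17, 6, 18]
lst.reverse()  # -> lst = [18, 6, 17, 7, 17]
lst[0] = lst[0] + lst[-1]  # -> lst = [35, 6, 17, 7, 17]
result = lst[0]  # -> result = 35

Answer: [35, 6, 17, 7, 17]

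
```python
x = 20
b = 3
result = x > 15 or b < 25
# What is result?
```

Answer: True

Derivation:
Trace (tracking result):
x = 20  # -> x = 20
b = 3  # -> b = 3
result = x > 15 or b < 25  # -> result = True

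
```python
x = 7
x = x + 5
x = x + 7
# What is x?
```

Trace (tracking x):
x = 7  # -> x = 7
x = x + 5  # -> x = 12
x = x + 7  # -> x = 19

Answer: 19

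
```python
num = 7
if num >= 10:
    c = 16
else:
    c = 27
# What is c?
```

Answer: 27

Derivation:
Trace (tracking c):
num = 7  # -> num = 7
if num >= 10:  # condition is False
else:
    c = 27  # -> c = 27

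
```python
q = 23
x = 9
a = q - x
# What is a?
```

Answer: 14

Derivation:
Trace (tracking a):
q = 23  # -> q = 23
x = 9  # -> x = 9
a = q - x  # -> a = 14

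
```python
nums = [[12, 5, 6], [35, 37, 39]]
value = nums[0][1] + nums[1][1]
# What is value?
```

Answer: 42

Derivation:
Trace (tracking value):
nums = [[12, 5, 6], [35, 37, 39]]  # -> nums = [[12, 5, 6], [35, 37, 39]]
value = nums[0][1] + nums[1][1]  # -> value = 42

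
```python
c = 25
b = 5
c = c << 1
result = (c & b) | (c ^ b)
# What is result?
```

Trace (tracking result):
c = 25  # -> c = 25
b = 5  # -> b = 5
c = c << 1  # -> c = 50
result = c & b | c ^ b  # -> result = 55

Answer: 55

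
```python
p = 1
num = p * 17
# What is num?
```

Answer: 17

Derivation:
Trace (tracking num):
p = 1  # -> p = 1
num = p * 17  # -> num = 17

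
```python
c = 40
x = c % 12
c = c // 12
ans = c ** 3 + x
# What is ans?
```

Answer: 31

Derivation:
Trace (tracking ans):
c = 40  # -> c = 40
x = c % 12  # -> x = 4
c = c // 12  # -> c = 3
ans = c ** 3 + x  # -> ans = 31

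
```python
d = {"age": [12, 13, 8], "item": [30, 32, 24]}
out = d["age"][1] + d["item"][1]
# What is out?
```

Trace (tracking out):
d = {'age': [12, 13, 8], 'item': [30, 32, 24]}  # -> d = {'age': [12, 13, 8], 'item': [30, 32, 24]}
out = d['age'][1] + d['item'][1]  # -> out = 45

Answer: 45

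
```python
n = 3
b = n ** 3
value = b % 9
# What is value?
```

Answer: 0

Derivation:
Trace (tracking value):
n = 3  # -> n = 3
b = n ** 3  # -> b = 27
value = b % 9  # -> value = 0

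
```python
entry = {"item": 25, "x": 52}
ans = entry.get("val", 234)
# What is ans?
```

Answer: 234

Derivation:
Trace (tracking ans):
entry = {'item': 25, 'x': 52}  # -> entry = {'item': 25, 'x': 52}
ans = entry.get('val', 234)  # -> ans = 234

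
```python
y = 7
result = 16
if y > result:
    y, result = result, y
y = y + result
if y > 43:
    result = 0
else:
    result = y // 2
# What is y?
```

Trace (tracking y):
y = 7  # -> y = 7
result = 16  # -> result = 16
if y > result:  # condition is False
y = y + result  # -> y = 23
if y > 43:  # condition is False
else:
    result = y // 2  # -> result = 11

Answer: 23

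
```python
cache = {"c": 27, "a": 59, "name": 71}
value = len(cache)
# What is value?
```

Answer: 3

Derivation:
Trace (tracking value):
cache = {'c': 27, 'a': 59, 'name': 71}  # -> cache = {'c': 27, 'a': 59, 'name': 71}
value = len(cache)  # -> value = 3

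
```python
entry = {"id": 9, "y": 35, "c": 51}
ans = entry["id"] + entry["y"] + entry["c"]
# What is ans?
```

Trace (tracking ans):
entry = {'id': 9, 'y': 35, 'c': 51}  # -> entry = {'id': 9, 'y': 35, 'c': 51}
ans = entry['id'] + entry['y'] + entry['c']  # -> ans = 95

Answer: 95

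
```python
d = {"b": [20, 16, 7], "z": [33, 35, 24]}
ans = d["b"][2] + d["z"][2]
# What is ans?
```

Trace (tracking ans):
d = {'b': [20, 16, 7], 'z': [33, 35, 24]}  # -> d = {'b': [20, 16, 7], 'z': [33, 35, 24]}
ans = d['b'][2] + d['z'][2]  # -> ans = 31

Answer: 31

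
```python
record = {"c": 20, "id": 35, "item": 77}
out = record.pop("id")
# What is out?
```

Trace (tracking out):
record = {'c': 20, 'id': 35, 'item': 77}  # -> record = {'c': 20, 'id': 35, 'item': 77}
out = record.pop('id')  # -> out = 35

Answer: 35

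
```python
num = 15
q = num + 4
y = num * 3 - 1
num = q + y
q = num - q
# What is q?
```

Answer: 44

Derivation:
Trace (tracking q):
num = 15  # -> num = 15
q = num + 4  # -> q = 19
y = num * 3 - 1  # -> y = 44
num = q + y  # -> num = 63
q = num - q  # -> q = 44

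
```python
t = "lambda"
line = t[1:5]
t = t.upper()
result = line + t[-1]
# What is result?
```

Trace (tracking result):
t = 'lambda'  # -> t = 'lambda'
line = t[1:5]  # -> line = 'ambd'
t = t.upper()  # -> t = 'LAMBDA'
result = line + t[-1]  # -> result = 'ambdA'

Answer: 'ambdA'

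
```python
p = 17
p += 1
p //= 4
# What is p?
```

Answer: 4

Derivation:
Trace (tracking p):
p = 17  # -> p = 17
p += 1  # -> p = 18
p //= 4  # -> p = 4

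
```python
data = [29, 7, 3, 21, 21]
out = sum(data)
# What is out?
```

Answer: 81

Derivation:
Trace (tracking out):
data = [29, 7, 3, 21, 21]  # -> data = [29, 7, 3, 21, 21]
out = sum(data)  # -> out = 81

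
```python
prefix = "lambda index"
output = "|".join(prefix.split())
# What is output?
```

Trace (tracking output):
prefix = 'lambda index'  # -> prefix = 'lambda index'
output = '|'.join(prefix.split())  # -> output = 'lambda|index'

Answer: 'lambda|index'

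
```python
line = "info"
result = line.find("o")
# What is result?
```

Answer: 3

Derivation:
Trace (tracking result):
line = 'info'  # -> line = 'info'
result = line.find('o')  # -> result = 3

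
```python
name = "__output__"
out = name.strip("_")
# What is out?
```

Answer: 'output'

Derivation:
Trace (tracking out):
name = '__output__'  # -> name = '__output__'
out = name.strip('_')  # -> out = 'output'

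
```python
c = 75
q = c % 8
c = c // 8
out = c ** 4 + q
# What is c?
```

Answer: 9

Derivation:
Trace (tracking c):
c = 75  # -> c = 75
q = c % 8  # -> q = 3
c = c // 8  # -> c = 9
out = c ** 4 + q  # -> out = 6564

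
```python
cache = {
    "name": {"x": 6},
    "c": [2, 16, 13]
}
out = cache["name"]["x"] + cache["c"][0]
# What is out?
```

Trace (tracking out):
cache = {'name': {'x': 6}, 'c': [2, 16, 13]}  # -> cache = {'name': {'x': 6}, 'c': [2, 16, 13]}
out = cache['name']['x'] + cache['c'][0]  # -> out = 8

Answer: 8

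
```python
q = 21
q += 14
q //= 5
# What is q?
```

Answer: 7

Derivation:
Trace (tracking q):
q = 21  # -> q = 21
q += 14  # -> q = 35
q //= 5  # -> q = 7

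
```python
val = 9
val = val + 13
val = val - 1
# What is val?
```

Answer: 21

Derivation:
Trace (tracking val):
val = 9  # -> val = 9
val = val + 13  # -> val = 22
val = val - 1  # -> val = 21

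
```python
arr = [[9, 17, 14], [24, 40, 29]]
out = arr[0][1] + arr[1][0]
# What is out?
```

Trace (tracking out):
arr = [[9, 17, 14], [24, 40, 29]]  # -> arr = [[9, 17, 14], [24, 40, 29]]
out = arr[0][1] + arr[1][0]  # -> out = 41

Answer: 41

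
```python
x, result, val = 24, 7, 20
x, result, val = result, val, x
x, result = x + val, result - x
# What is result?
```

Trace (tracking result):
x, result, val = (24, 7, 20)  # -> x = 24, result = 7, val = 20
x, result, val = (result, val, x)  # -> x = 7, result = 20, val = 24
x, result = (x + val, result - x)  # -> x = 31, result = 13

Answer: 13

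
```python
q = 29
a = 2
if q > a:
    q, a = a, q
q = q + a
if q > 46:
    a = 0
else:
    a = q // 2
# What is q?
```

Trace (tracking q):
q = 29  # -> q = 29
a = 2  # -> a = 2
if q > a:  # condition is True
    q, a = (a, q)  # -> q = 2, a = 29
q = q + a  # -> q = 31
if q > 46:  # condition is False
else:
    a = q // 2  # -> a = 15

Answer: 31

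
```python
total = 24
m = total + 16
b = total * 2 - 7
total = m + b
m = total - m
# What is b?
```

Answer: 41

Derivation:
Trace (tracking b):
total = 24  # -> total = 24
m = total + 16  # -> m = 40
b = total * 2 - 7  # -> b = 41
total = m + b  # -> total = 81
m = total - m  # -> m = 41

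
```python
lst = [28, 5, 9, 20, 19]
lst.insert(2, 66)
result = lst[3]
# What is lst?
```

Answer: [28, 5, 66, 9, 20, 19]

Derivation:
Trace (tracking lst):
lst = [28, 5, 9, 20, 19]  # -> lst = [28, 5, 9, 20, 19]
lst.insert(2, 66)  # -> lst = [28, 5, 66, 9, 20, 19]
result = lst[3]  # -> result = 9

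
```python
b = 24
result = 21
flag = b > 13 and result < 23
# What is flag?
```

Trace (tracking flag):
b = 24  # -> b = 24
result = 21  # -> result = 21
flag = b > 13 and result < 23  # -> flag = True

Answer: True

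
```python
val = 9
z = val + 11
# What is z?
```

Trace (tracking z):
val = 9  # -> val = 9
z = val + 11  # -> z = 20

Answer: 20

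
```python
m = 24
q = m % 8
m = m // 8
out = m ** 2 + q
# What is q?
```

Trace (tracking q):
m = 24  # -> m = 24
q = m % 8  # -> q = 0
m = m // 8  # -> m = 3
out = m ** 2 + q  # -> out = 9

Answer: 0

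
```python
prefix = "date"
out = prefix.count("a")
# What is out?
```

Answer: 1

Derivation:
Trace (tracking out):
prefix = 'date'  # -> prefix = 'date'
out = prefix.count('a')  # -> out = 1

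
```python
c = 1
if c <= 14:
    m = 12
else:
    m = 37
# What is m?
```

Trace (tracking m):
c = 1  # -> c = 1
if c <= 14:  # condition is True
    m = 12  # -> m = 12

Answer: 12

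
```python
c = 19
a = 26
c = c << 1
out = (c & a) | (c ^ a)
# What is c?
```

Trace (tracking c):
c = 19  # -> c = 19
a = 26  # -> a = 26
c = c << 1  # -> c = 38
out = c & a | c ^ a  # -> out = 62

Answer: 38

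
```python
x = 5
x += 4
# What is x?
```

Trace (tracking x):
x = 5  # -> x = 5
x += 4  # -> x = 9

Answer: 9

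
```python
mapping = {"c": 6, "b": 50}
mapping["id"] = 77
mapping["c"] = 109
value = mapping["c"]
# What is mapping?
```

Trace (tracking mapping):
mapping = {'c': 6, 'b': 50}  # -> mapping = {'c': 6, 'b': 50}
mapping['id'] = 77  # -> mapping = {'c': 6, 'b': 50, 'id': 77}
mapping['c'] = 109  # -> mapping = {'c': 109, 'b': 50, 'id': 77}
value = mapping['c']  # -> value = 109

Answer: {'c': 109, 'b': 50, 'id': 77}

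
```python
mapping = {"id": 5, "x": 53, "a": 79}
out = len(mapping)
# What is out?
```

Answer: 3

Derivation:
Trace (tracking out):
mapping = {'id': 5, 'x': 53, 'a': 79}  # -> mapping = {'id': 5, 'x': 53, 'a': 79}
out = len(mapping)  # -> out = 3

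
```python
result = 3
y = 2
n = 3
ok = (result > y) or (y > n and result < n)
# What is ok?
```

Answer: True

Derivation:
Trace (tracking ok):
result = 3  # -> result = 3
y = 2  # -> y = 2
n = 3  # -> n = 3
ok = result > y or (y > n and result < n)  # -> ok = True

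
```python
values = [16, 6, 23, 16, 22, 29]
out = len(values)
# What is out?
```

Trace (tracking out):
values = [16, 6, 23, 16, 22, 29]  # -> values = [16, 6, 23, 16, 22, 29]
out = len(values)  # -> out = 6

Answer: 6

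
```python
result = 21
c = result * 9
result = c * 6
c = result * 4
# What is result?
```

Trace (tracking result):
result = 21  # -> result = 21
c = result * 9  # -> c = 189
result = c * 6  # -> result = 1134
c = result * 4  # -> c = 4536

Answer: 1134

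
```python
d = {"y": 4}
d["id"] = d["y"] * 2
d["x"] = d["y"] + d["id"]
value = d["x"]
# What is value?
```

Answer: 12

Derivation:
Trace (tracking value):
d = {'y': 4}  # -> d = {'y': 4}
d['id'] = d['y'] * 2  # -> d = {'y': 4, 'id': 8}
d['x'] = d['y'] + d['id']  # -> d = {'y': 4, 'id': 8, 'x': 12}
value = d['x']  # -> value = 12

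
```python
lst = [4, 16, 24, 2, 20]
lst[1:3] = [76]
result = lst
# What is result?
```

Answer: [4, 76, 2, 20]

Derivation:
Trace (tracking result):
lst = [4, 16, 24, 2, 20]  # -> lst = [4, 16, 24, 2, 20]
lst[1:3] = [76]  # -> lst = [4, 76, 2, 20]
result = lst  # -> result = [4, 76, 2, 20]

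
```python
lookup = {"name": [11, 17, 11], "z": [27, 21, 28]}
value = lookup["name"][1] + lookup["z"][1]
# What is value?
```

Answer: 38

Derivation:
Trace (tracking value):
lookup = {'name': [11, 17, 11], 'z': [27, 21, 28]}  # -> lookup = {'name': [11, 17, 11], 'z': [27, 21, 28]}
value = lookup['name'][1] + lookup['z'][1]  # -> value = 38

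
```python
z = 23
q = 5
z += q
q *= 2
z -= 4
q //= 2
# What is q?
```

Trace (tracking q):
z = 23  # -> z = 23
q = 5  # -> q = 5
z += q  # -> z = 28
q *= 2  # -> q = 10
z -= 4  # -> z = 24
q //= 2  # -> q = 5

Answer: 5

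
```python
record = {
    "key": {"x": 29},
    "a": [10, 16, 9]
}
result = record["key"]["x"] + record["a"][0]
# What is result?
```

Answer: 39

Derivation:
Trace (tracking result):
record = {'key': {'x': 29}, 'a': [10, 16, 9]}  # -> record = {'key': {'x': 29}, 'a': [10, 16, 9]}
result = record['key']['x'] + record['a'][0]  # -> result = 39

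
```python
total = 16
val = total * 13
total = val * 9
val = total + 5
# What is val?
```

Trace (tracking val):
total = 16  # -> total = 16
val = total * 13  # -> val = 208
total = val * 9  # -> total = 1872
val = total + 5  # -> val = 1877

Answer: 1877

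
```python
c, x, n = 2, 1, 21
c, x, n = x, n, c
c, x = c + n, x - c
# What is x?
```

Answer: 20

Derivation:
Trace (tracking x):
c, x, n = (2, 1, 21)  # -> c = 2, x = 1, n = 21
c, x, n = (x, n, c)  # -> c = 1, x = 21, n = 2
c, x = (c + n, x - c)  # -> c = 3, x = 20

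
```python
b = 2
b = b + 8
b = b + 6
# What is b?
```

Answer: 16

Derivation:
Trace (tracking b):
b = 2  # -> b = 2
b = b + 8  # -> b = 10
b = b + 6  # -> b = 16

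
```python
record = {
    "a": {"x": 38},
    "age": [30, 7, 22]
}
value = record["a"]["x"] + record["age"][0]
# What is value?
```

Answer: 68

Derivation:
Trace (tracking value):
record = {'a': {'x': 38}, 'age': [30, 7, 22]}  # -> record = {'a': {'x': 38}, 'age': [30, 7, 22]}
value = record['a']['x'] + record['age'][0]  # -> value = 68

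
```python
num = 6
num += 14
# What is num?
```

Trace (tracking num):
num = 6  # -> num = 6
num += 14  # -> num = 20

Answer: 20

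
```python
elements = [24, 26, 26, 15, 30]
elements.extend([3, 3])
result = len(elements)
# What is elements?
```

Trace (tracking elements):
elements = [24, 26, 26, 15, 30]  # -> elements = [24, 26, 26, 15, 30]
elements.extend([3, 3])  # -> elements = [24, 26, 26, 15, 30, 3, 3]
result = len(elements)  # -> result = 7

Answer: [24, 26, 26, 15, 30, 3, 3]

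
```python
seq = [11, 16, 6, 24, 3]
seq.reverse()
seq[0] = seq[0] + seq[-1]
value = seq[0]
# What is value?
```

Trace (tracking value):
seq = [11, 16, 6, 24, 3]  # -> seq = [11, 16, 6, 24, 3]
seq.reverse()  # -> seq = [3, 24, 6, 16, 11]
seq[0] = seq[0] + seq[-1]  # -> seq = [14, 24, 6, 16, 11]
value = seq[0]  # -> value = 14

Answer: 14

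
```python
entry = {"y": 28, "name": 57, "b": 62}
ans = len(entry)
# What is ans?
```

Trace (tracking ans):
entry = {'y': 28, 'name': 57, 'b': 62}  # -> entry = {'y': 28, 'name': 57, 'b': 62}
ans = len(entry)  # -> ans = 3

Answer: 3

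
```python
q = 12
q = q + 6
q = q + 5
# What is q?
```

Trace (tracking q):
q = 12  # -> q = 12
q = q + 6  # -> q = 18
q = q + 5  # -> q = 23

Answer: 23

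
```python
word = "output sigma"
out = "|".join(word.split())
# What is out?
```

Trace (tracking out):
word = 'output sigma'  # -> word = 'output sigma'
out = '|'.join(word.split())  # -> out = 'output|sigma'

Answer: 'output|sigma'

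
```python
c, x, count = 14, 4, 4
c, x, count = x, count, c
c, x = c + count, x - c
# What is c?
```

Answer: 18

Derivation:
Trace (tracking c):
c, x, count = (14, 4, 4)  # -> c = 14, x = 4, count = 4
c, x, count = (x, count, c)  # -> c = 4, x = 4, count = 14
c, x = (c + count, x - c)  # -> c = 18, x = 0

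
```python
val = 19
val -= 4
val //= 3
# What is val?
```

Trace (tracking val):
val = 19  # -> val = 19
val -= 4  # -> val = 15
val //= 3  # -> val = 5

Answer: 5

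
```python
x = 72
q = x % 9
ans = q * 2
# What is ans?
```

Trace (tracking ans):
x = 72  # -> x = 72
q = x % 9  # -> q = 0
ans = q * 2  # -> ans = 0

Answer: 0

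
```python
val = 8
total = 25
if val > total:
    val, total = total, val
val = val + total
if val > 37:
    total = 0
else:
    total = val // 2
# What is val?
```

Trace (tracking val):
val = 8  # -> val = 8
total = 25  # -> total = 25
if val > total:  # condition is False
val = val + total  # -> val = 33
if val > 37:  # condition is False
else:
    total = val // 2  # -> total = 16

Answer: 33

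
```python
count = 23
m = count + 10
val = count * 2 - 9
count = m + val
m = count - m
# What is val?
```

Answer: 37

Derivation:
Trace (tracking val):
count = 23  # -> count = 23
m = count + 10  # -> m = 33
val = count * 2 - 9  # -> val = 37
count = m + val  # -> count = 70
m = count - m  # -> m = 37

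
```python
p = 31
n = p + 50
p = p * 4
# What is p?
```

Answer: 124

Derivation:
Trace (tracking p):
p = 31  # -> p = 31
n = p + 50  # -> n = 81
p = p * 4  # -> p = 124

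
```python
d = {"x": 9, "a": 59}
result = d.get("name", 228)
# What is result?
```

Trace (tracking result):
d = {'x': 9, 'a': 59}  # -> d = {'x': 9, 'a': 59}
result = d.get('name', 228)  # -> result = 228

Answer: 228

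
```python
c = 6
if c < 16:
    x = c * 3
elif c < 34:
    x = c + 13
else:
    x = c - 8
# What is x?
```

Answer: 18

Derivation:
Trace (tracking x):
c = 6  # -> c = 6
if c < 16:  # condition is True
    x = c * 3  # -> x = 18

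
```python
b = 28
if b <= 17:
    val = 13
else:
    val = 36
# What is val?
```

Trace (tracking val):
b = 28  # -> b = 28
if b <= 17:  # condition is False
else:
    val = 36  # -> val = 36

Answer: 36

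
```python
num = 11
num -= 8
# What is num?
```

Trace (tracking num):
num = 11  # -> num = 11
num -= 8  # -> num = 3

Answer: 3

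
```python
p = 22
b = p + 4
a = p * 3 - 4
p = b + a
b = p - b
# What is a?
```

Answer: 62

Derivation:
Trace (tracking a):
p = 22  # -> p = 22
b = p + 4  # -> b = 26
a = p * 3 - 4  # -> a = 62
p = b + a  # -> p = 88
b = p - b  # -> b = 62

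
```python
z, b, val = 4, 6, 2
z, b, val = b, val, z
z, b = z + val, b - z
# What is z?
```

Answer: 10

Derivation:
Trace (tracking z):
z, b, val = (4, 6, 2)  # -> z = 4, b = 6, val = 2
z, b, val = (b, val, z)  # -> z = 6, b = 2, val = 4
z, b = (z + val, b - z)  # -> z = 10, b = -4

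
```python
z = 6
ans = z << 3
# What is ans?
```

Answer: 48

Derivation:
Trace (tracking ans):
z = 6  # -> z = 6
ans = z << 3  # -> ans = 48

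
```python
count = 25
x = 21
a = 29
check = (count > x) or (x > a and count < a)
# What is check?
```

Trace (tracking check):
count = 25  # -> count = 25
x = 21  # -> x = 21
a = 29  # -> a = 29
check = count > x or (x > a and count < a)  # -> check = True

Answer: True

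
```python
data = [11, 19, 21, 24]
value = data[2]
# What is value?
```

Answer: 21

Derivation:
Trace (tracking value):
data = [11, 19, 21, 24]  # -> data = [11, 19, 21, 24]
value = data[2]  # -> value = 21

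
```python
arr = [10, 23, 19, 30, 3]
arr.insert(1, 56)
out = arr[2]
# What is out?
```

Trace (tracking out):
arr = [10, 23, 19, 30, 3]  # -> arr = [10, 23, 19, 30, 3]
arr.insert(1, 56)  # -> arr = [10, 56, 23, 19, 30, 3]
out = arr[2]  # -> out = 23

Answer: 23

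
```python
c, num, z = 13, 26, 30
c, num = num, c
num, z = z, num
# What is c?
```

Trace (tracking c):
c, num, z = (13, 26, 30)  # -> c = 13, num = 26, z = 30
c, num = (num, c)  # -> c = 26, num = 13
num, z = (z, num)  # -> num = 30, z = 13

Answer: 26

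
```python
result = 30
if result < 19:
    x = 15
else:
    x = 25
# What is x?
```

Answer: 25

Derivation:
Trace (tracking x):
result = 30  # -> result = 30
if result < 19:  # condition is False
else:
    x = 25  # -> x = 25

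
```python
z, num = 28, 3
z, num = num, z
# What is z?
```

Answer: 3

Derivation:
Trace (tracking z):
z, num = (28, 3)  # -> z = 28, num = 3
z, num = (num, z)  # -> z = 3, num = 28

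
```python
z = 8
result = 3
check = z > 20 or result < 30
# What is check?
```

Answer: True

Derivation:
Trace (tracking check):
z = 8  # -> z = 8
result = 3  # -> result = 3
check = z > 20 or result < 30  # -> check = True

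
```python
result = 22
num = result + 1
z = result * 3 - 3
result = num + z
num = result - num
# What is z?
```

Answer: 63

Derivation:
Trace (tracking z):
result = 22  # -> result = 22
num = result + 1  # -> num = 23
z = result * 3 - 3  # -> z = 63
result = num + z  # -> result = 86
num = result - num  # -> num = 63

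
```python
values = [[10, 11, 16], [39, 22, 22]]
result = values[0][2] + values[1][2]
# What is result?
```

Answer: 38

Derivation:
Trace (tracking result):
values = [[10, 11, 16], [39, 22, 22]]  # -> values = [[10, 11, 16], [39, 22, 22]]
result = values[0][2] + values[1][2]  # -> result = 38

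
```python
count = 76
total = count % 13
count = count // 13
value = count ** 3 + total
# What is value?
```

Trace (tracking value):
count = 76  # -> count = 76
total = count % 13  # -> total = 11
count = count // 13  # -> count = 5
value = count ** 3 + total  # -> value = 136

Answer: 136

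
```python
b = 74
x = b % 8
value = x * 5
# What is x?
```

Answer: 2

Derivation:
Trace (tracking x):
b = 74  # -> b = 74
x = b % 8  # -> x = 2
value = x * 5  # -> value = 10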